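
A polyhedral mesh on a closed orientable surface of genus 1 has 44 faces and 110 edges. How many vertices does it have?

For a closed orientable surface of genus 1, χ = 2 − 2·1 = 0.
V = 0 + E − F = 0 + 110 − 44 = 66.

66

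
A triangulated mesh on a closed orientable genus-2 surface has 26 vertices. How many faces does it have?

χ = 2 − 2·2 = -2, and every face is a triangle so 3F = 2E.
V − E + F = -2 with E = 3F/2 gives 26 − (3/2 − 1)·F = -2, so F = 56 and E = 84.

56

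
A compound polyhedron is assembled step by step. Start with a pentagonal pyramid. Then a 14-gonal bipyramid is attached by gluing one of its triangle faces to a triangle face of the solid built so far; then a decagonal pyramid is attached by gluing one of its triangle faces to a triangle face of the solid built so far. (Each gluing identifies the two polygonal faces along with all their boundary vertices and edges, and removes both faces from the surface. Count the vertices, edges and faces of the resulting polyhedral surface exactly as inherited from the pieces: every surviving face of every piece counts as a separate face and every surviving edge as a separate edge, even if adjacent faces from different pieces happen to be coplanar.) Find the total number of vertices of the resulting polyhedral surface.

A pentagonal pyramid: V=6, E=10, F=6.
Attach a 14-gonal bipyramid (V=16, E=42, F=28) along a 3-gon: merge 3 vertices and 3 edges, delete both glued faces → V=19, E=49, F=32.
Attach a decagonal pyramid (V=11, E=20, F=11) along a 3-gon: merge 3 vertices and 3 edges, delete both glued faces → V=27, E=66, F=41.
Check: V − E + F = 27 − 66 + 41 = 2.

27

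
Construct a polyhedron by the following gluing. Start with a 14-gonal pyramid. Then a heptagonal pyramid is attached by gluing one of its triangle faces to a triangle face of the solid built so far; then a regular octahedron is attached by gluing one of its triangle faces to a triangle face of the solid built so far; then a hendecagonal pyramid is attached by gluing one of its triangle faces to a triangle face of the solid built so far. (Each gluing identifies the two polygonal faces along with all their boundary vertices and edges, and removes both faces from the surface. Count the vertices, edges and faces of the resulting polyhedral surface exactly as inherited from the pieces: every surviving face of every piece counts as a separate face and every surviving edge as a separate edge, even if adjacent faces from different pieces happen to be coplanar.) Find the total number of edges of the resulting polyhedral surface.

A 14-gonal pyramid: V=15, E=28, F=15.
Attach a heptagonal pyramid (V=8, E=14, F=8) along a 3-gon: merge 3 vertices and 3 edges, delete both glued faces → V=20, E=39, F=21.
Attach a regular octahedron (V=6, E=12, F=8) along a 3-gon: merge 3 vertices and 3 edges, delete both glued faces → V=23, E=48, F=27.
Attach a hendecagonal pyramid (V=12, E=22, F=12) along a 3-gon: merge 3 vertices and 3 edges, delete both glued faces → V=32, E=67, F=37.
Check: V − E + F = 32 − 67 + 37 = 2.

67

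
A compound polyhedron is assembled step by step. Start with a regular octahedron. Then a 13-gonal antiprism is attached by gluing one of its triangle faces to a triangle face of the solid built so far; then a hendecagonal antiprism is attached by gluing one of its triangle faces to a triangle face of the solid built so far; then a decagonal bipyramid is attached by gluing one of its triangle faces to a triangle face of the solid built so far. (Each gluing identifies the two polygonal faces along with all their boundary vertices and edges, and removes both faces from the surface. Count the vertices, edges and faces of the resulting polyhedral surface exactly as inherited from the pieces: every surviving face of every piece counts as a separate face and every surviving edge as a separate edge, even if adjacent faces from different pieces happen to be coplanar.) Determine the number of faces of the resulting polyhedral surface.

A regular octahedron: V=6, E=12, F=8.
Attach a 13-gonal antiprism (V=26, E=52, F=28) along a 3-gon: merge 3 vertices and 3 edges, delete both glued faces → V=29, E=61, F=34.
Attach a hendecagonal antiprism (V=22, E=44, F=24) along a 3-gon: merge 3 vertices and 3 edges, delete both glued faces → V=48, E=102, F=56.
Attach a decagonal bipyramid (V=12, E=30, F=20) along a 3-gon: merge 3 vertices and 3 edges, delete both glued faces → V=57, E=129, F=74.
Check: V − E + F = 57 − 129 + 74 = 2.

74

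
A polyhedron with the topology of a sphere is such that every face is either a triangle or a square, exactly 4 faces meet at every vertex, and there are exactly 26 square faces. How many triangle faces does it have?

8

Let x be the number of triangles; then F = 26 + x.
Edge–face incidences: 2E = 4·26 + 3·x = 104 + 3x.
Every vertex has degree 4, so 4V = 2E.
Euler: V − E + F = 2 ⇒ (2E)/4 − E + (26 + x) = 2.
Multiply by 8: 2·(2E) − 4·(2E) + 8·(26 + x) = 16, i.e. 208 + 8x − 2·(104 + 3x) = 16.
Collecting terms: 2x = 16, so x = 8.
Then 2E = 104 + 3·8 = 128, so E = 64, V = 2E/4 = 32, F = 26 + 8 = 34.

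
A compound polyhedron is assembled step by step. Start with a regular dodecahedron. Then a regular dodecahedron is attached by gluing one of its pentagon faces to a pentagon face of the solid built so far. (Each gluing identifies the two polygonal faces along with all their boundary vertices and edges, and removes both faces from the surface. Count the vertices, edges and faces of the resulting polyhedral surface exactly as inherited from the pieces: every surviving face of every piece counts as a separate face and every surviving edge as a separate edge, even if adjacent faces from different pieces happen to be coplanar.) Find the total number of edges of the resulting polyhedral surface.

55

A regular dodecahedron: V=20, E=30, F=12.
Attach a regular dodecahedron (V=20, E=30, F=12) along a 5-gon: merge 5 vertices and 5 edges, delete both glued faces → V=35, E=55, F=22.
Check: V − E + F = 35 − 55 + 22 = 2.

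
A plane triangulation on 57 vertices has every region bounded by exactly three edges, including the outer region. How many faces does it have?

In a plane triangulation 3F = 2E and V − E + F = 2, so F = 2V − 4 = 2·57 − 4 = 110.

110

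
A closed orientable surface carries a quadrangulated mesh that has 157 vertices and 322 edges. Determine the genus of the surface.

Every face is a square and each edge borders two faces, so 4F = 2·322, giving F = 161.
χ = V − E + F = 157 − 322 + 161 = -4.
For a closed orientable surface χ = 2 − 2g, so g = (2 − (-4))/2 = 3.

3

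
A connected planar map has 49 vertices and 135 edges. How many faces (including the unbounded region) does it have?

Euler's formula for a connected plane graph: V − E + F = 2, so F = 2 − 49 + 135 = 88.

88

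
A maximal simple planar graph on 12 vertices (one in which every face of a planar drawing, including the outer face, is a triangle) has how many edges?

30

In a plane triangulation 3F = 2E and V − E + F = 2, so E = 3V − 6 = 3·12 − 6 = 30.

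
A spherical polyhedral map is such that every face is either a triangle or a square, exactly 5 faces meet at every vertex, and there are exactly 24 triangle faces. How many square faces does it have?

Let x be the number of squares; then F = 24 + x.
Edge–face incidences: 2E = 3·24 + 4·x = 72 + 4x.
Every vertex has degree 5, so 5V = 2E.
Euler: V − E + F = 2 ⇒ (2E)/5 − E + (24 + x) = 2.
Multiply by 10: 2·(2E) − 5·(2E) + 10·(24 + x) = 20, i.e. 240 + 10x − 3·(72 + 4x) = 20.
Collecting terms: −2x + 24 = 20, so −2x = −4, so x = 2.
Then 2E = 72 + 4·2 = 80, so E = 40, V = 2E/5 = 16, F = 24 + 2 = 26.

2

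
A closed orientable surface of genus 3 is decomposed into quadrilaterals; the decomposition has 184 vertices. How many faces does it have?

188

χ = 2 − 2·3 = -4, and every face is a square so 4F = 2E.
V − E + F = -4 with E = 4F/2 gives 184 − (4/2 − 1)·F = -4, so F = 188 and E = 376.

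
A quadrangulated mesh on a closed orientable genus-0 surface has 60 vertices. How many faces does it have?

χ = 2 − 2·0 = 2, and every face is a square so 4F = 2E.
V − E + F = 2 with E = 4F/2 gives 60 − (4/2 − 1)·F = 2, so F = 58 and E = 116.

58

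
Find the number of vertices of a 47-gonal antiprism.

94

An antiprism on an n-gon has two n-gon caps and 2n triangles: V = 2·47 = 94, E = 4·47 = 188, F = 2·47 + 2 = 96.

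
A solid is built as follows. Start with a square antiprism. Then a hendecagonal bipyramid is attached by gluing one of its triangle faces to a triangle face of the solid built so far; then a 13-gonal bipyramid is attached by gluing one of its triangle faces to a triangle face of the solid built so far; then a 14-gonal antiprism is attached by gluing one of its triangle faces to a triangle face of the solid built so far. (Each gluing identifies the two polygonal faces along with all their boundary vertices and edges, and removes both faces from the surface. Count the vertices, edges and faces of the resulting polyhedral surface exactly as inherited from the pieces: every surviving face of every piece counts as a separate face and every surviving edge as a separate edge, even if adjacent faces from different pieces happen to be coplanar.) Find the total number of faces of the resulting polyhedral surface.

A square antiprism: V=8, E=16, F=10.
Attach a hendecagonal bipyramid (V=13, E=33, F=22) along a 3-gon: merge 3 vertices and 3 edges, delete both glued faces → V=18, E=46, F=30.
Attach a 13-gonal bipyramid (V=15, E=39, F=26) along a 3-gon: merge 3 vertices and 3 edges, delete both glued faces → V=30, E=82, F=54.
Attach a 14-gonal antiprism (V=28, E=56, F=30) along a 3-gon: merge 3 vertices and 3 edges, delete both glued faces → V=55, E=135, F=82.
Check: V − E + F = 55 − 135 + 82 = 2.

82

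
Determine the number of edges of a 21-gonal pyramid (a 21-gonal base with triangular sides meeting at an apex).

42

A pyramid on an n-gon base has one n-gon and n triangles: V = 21 + 1 = 22, E = 2·21 = 42, F = 21 + 1 = 22.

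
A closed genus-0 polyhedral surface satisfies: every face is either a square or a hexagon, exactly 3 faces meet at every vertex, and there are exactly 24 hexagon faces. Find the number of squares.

Let x be the number of squares; then F = 24 + x.
Edge–face incidences: 2E = 6·24 + 4·x = 144 + 4x.
Every vertex has degree 3, so 3V = 2E.
Euler: V − E + F = 2 ⇒ (2E)/3 − E + (24 + x) = 2.
Multiply by 6: 2·(2E) − 3·(2E) + 6·(24 + x) = 12, i.e. 144 + 6x − (144 + 4x) = 12.
Collecting terms: 2x = 12, so x = 6.
Then 2E = 144 + 4·6 = 168, so E = 84, V = 2E/3 = 56, F = 24 + 6 = 30.

6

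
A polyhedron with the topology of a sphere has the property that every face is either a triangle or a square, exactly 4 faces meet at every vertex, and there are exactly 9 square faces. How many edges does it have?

Let x be the number of triangles; then F = 9 + x.
Edge–face incidences: 2E = 4·9 + 3·x = 36 + 3x.
Every vertex has degree 4, so 4V = 2E.
Euler: V − E + F = 2 ⇒ (2E)/4 − E + (9 + x) = 2.
Multiply by 8: 2·(2E) − 4·(2E) + 8·(9 + x) = 16, i.e. 72 + 8x − 2·(36 + 3x) = 16.
Collecting terms: 2x = 16, so x = 8.
Then 2E = 36 + 3·8 = 60, so E = 30, V = 2E/4 = 15, F = 9 + 8 = 17.

30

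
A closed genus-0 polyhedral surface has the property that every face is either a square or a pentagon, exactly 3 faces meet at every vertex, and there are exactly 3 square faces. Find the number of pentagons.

6

Let x be the number of pentagons; then F = 3 + x.
Edge–face incidences: 2E = 4·3 + 5·x = 12 + 5x.
Every vertex has degree 3, so 3V = 2E.
Euler: V − E + F = 2 ⇒ (2E)/3 − E + (3 + x) = 2.
Multiply by 6: 2·(2E) − 3·(2E) + 6·(3 + x) = 12, i.e. 18 + 6x − (12 + 5x) = 12.
Collecting terms: x + 6 = 12, so x = 6.
Then 2E = 12 + 5·6 = 42, so E = 21, V = 2E/3 = 14, F = 3 + 6 = 9.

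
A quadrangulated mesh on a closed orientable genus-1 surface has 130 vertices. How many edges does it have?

χ = 2 − 2·1 = 0, and every face is a square so 4F = 2E.
V − E + F = 0 with E = 4F/2 gives 130 − (4/2 − 1)·F = 0, so F = 130 and E = 260.

260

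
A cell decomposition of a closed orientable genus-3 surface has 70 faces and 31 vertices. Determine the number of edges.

For a closed orientable surface of genus 3, χ = 2 − 2·3 = -4.
E = V + F − (-4) = 31 + 70 − (-4) = 105.

105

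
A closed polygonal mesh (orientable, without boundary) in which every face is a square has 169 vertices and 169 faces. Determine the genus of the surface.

Every face is a square, so 2E = 4·169 = 676, giving E = 338.
χ = V − E + F = 169 − 338 + 169 = 0.
For a closed orientable surface χ = 2 − 2g, so g = (2 − (0))/2 = 1.

1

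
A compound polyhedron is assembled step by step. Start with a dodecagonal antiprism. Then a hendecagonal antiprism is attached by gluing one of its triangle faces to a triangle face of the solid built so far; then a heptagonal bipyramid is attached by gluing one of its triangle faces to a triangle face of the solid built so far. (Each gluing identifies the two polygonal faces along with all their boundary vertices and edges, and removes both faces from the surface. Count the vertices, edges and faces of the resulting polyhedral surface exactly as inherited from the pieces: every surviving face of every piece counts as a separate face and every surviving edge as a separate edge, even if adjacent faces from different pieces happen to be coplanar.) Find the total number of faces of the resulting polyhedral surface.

A dodecagonal antiprism: V=24, E=48, F=26.
Attach a hendecagonal antiprism (V=22, E=44, F=24) along a 3-gon: merge 3 vertices and 3 edges, delete both glued faces → V=43, E=89, F=48.
Attach a heptagonal bipyramid (V=9, E=21, F=14) along a 3-gon: merge 3 vertices and 3 edges, delete both glued faces → V=49, E=107, F=60.
Check: V − E + F = 49 − 107 + 60 = 2.

60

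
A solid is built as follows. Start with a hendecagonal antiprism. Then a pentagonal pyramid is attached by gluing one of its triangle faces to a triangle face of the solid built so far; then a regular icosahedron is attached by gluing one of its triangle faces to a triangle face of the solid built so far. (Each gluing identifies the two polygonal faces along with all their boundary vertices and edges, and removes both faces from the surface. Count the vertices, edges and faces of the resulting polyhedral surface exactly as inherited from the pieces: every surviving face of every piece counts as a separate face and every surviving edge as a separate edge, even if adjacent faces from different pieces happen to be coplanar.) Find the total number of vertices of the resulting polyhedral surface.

34

A hendecagonal antiprism: V=22, E=44, F=24.
Attach a pentagonal pyramid (V=6, E=10, F=6) along a 3-gon: merge 3 vertices and 3 edges, delete both glued faces → V=25, E=51, F=28.
Attach a regular icosahedron (V=12, E=30, F=20) along a 3-gon: merge 3 vertices and 3 edges, delete both glued faces → V=34, E=78, F=46.
Check: V − E + F = 34 − 78 + 46 = 2.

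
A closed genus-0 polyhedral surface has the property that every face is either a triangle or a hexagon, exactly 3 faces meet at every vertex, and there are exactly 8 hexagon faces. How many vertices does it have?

Let x be the number of triangles; then F = 8 + x.
Edge–face incidences: 2E = 6·8 + 3·x = 48 + 3x.
Every vertex has degree 3, so 3V = 2E.
Euler: V − E + F = 2 ⇒ (2E)/3 − E + (8 + x) = 2.
Multiply by 6: 2·(2E) − 3·(2E) + 6·(8 + x) = 12, i.e. 48 + 6x − (48 + 3x) = 12.
Collecting terms: 3x = 12, so x = 4.
Then 2E = 48 + 3·4 = 60, so E = 30, V = 2E/3 = 20, F = 8 + 4 = 12.

20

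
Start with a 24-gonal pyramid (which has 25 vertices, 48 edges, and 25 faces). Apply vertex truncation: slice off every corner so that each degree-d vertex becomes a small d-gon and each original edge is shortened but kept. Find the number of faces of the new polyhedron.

Truncation replaces each original edge-end by a new vertex, so V′ = 2E = 96.
Each original edge survives, and each old vertex of degree d contributes d new edges; summing degrees gives Σd = 2E, so E′ = E + 2E = 3E = 144.
Each original face survives and each original vertex becomes one new face: F′ = F + V = 50.

50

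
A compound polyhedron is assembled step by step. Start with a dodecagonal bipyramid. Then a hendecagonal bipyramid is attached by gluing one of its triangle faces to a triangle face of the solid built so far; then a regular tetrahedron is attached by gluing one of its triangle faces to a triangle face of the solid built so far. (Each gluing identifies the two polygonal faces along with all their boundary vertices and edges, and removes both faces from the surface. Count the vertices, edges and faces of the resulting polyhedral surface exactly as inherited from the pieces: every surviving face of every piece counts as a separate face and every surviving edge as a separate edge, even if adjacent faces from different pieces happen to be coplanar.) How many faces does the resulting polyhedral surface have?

46

A dodecagonal bipyramid: V=14, E=36, F=24.
Attach a hendecagonal bipyramid (V=13, E=33, F=22) along a 3-gon: merge 3 vertices and 3 edges, delete both glued faces → V=24, E=66, F=44.
Attach a regular tetrahedron (V=4, E=6, F=4) along a 3-gon: merge 3 vertices and 3 edges, delete both glued faces → V=25, E=69, F=46.
Check: V − E + F = 25 − 69 + 46 = 2.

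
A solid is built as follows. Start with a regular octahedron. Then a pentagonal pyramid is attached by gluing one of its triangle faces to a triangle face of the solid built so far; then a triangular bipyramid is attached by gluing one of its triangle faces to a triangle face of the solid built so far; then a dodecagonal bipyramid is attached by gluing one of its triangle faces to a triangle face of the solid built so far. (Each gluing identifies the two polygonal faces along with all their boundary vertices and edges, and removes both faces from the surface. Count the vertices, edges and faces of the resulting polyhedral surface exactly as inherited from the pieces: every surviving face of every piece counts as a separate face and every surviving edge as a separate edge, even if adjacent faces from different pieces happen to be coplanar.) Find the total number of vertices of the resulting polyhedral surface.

22

A regular octahedron: V=6, E=12, F=8.
Attach a pentagonal pyramid (V=6, E=10, F=6) along a 3-gon: merge 3 vertices and 3 edges, delete both glued faces → V=9, E=19, F=12.
Attach a triangular bipyramid (V=5, E=9, F=6) along a 3-gon: merge 3 vertices and 3 edges, delete both glued faces → V=11, E=25, F=16.
Attach a dodecagonal bipyramid (V=14, E=36, F=24) along a 3-gon: merge 3 vertices and 3 edges, delete both glued faces → V=22, E=58, F=38.
Check: V − E + F = 22 − 58 + 38 = 2.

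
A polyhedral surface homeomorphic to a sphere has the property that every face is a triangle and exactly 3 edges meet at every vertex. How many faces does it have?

Each face has 3 edges and each edge borders two faces, so 2E = 3F.
Each vertex has degree 3, so 3V = 2E and hence V = 3F/3.
Euler: V − E + F = 2 ⇒ (3F/3) − (3F/2) + F = 2.
Multiply by 6: (6 − 9 + 6)F = 12, i.e. 3F = 12.
So F = 4, E = 3·4/2 = 6, V = 3·4/3 = 4.

4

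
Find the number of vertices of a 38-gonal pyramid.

39

A pyramid on an n-gon base has one n-gon and n triangles: V = 38 + 1 = 39, E = 2·38 = 76, F = 38 + 1 = 39.
Check: V − E + F = 39 − 76 + 39 = 2.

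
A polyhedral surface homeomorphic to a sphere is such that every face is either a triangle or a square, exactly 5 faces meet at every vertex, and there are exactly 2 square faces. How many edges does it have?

Let x be the number of triangles; then F = 2 + x.
Edge–face incidences: 2E = 4·2 + 3·x = 8 + 3x.
Every vertex has degree 5, so 5V = 2E.
Euler: V − E + F = 2 ⇒ (2E)/5 − E + (2 + x) = 2.
Multiply by 10: 2·(2E) − 5·(2E) + 10·(2 + x) = 20, i.e. 20 + 10x − 3·(8 + 3x) = 20.
Collecting terms: x − 4 = 20, so x = 24.
Then 2E = 8 + 3·24 = 80, so E = 40, V = 2E/5 = 16, F = 2 + 24 = 26.

40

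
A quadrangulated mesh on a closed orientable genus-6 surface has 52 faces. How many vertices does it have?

χ = 2 − 2·6 = -10, and every face is a square so 4F = 2E.
E = 4·52/2 = 104. Then V = -10 + E − F = -10 + 104 − 52 = 42.

42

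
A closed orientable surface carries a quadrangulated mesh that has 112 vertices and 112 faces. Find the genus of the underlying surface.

1

Every face is a square, so 2E = 4·112 = 448, giving E = 224.
χ = V − E + F = 112 − 224 + 112 = 0.
For a closed orientable surface χ = 2 − 2g, so g = (2 − (0))/2 = 1.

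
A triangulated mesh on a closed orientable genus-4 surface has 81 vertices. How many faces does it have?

174

χ = 2 − 2·4 = -6, and every face is a triangle so 3F = 2E.
V − E + F = -6 with E = 3F/2 gives 81 − (3/2 − 1)·F = -6, so F = 174 and E = 261.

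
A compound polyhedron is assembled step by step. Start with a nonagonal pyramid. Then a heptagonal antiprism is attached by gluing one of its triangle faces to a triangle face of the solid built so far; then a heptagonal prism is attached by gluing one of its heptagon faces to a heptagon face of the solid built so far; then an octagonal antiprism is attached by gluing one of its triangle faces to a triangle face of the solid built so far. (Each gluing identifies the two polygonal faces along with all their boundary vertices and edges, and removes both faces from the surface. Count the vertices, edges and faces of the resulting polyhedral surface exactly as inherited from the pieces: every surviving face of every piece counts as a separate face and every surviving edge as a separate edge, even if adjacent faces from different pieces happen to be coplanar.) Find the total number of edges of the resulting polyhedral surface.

86

A nonagonal pyramid: V=10, E=18, F=10.
Attach a heptagonal antiprism (V=14, E=28, F=16) along a 3-gon: merge 3 vertices and 3 edges, delete both glued faces → V=21, E=43, F=24.
Attach a heptagonal prism (V=14, E=21, F=9) along a 7-gon: merge 7 vertices and 7 edges, delete both glued faces → V=28, E=57, F=31.
Attach an octagonal antiprism (V=16, E=32, F=18) along a 3-gon: merge 3 vertices and 3 edges, delete both glued faces → V=41, E=86, F=47.
Check: V − E + F = 41 − 86 + 47 = 2.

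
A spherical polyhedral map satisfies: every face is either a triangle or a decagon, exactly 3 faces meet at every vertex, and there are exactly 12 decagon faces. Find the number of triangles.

Let x be the number of triangles; then F = 12 + x.
Edge–face incidences: 2E = 10·12 + 3·x = 120 + 3x.
Every vertex has degree 3, so 3V = 2E.
Euler: V − E + F = 2 ⇒ (2E)/3 − E + (12 + x) = 2.
Multiply by 6: 2·(2E) − 3·(2E) + 6·(12 + x) = 12, i.e. 72 + 6x − (120 + 3x) = 12.
Collecting terms: 3x − 48 = 12, so 3x = 60, so x = 20.
Then 2E = 120 + 3·20 = 180, so E = 90, V = 2E/3 = 60, F = 12 + 20 = 32.

20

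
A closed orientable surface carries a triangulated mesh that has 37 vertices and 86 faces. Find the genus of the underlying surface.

4

Every face is a triangle, so 2E = 3·86 = 258, giving E = 129.
χ = V − E + F = 37 − 129 + 86 = -6.
For a closed orientable surface χ = 2 − 2g, so g = (2 − (-6))/2 = 4.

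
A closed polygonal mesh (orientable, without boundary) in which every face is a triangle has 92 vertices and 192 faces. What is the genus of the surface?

3

Every face is a triangle, so 2E = 3·192 = 576, giving E = 288.
χ = V − E + F = 92 − 288 + 192 = -4.
For a closed orientable surface χ = 2 − 2g, so g = (2 − (-4))/2 = 3.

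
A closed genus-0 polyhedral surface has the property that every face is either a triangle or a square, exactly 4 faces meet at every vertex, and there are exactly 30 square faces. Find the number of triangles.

Let x be the number of triangles; then F = 30 + x.
Edge–face incidences: 2E = 4·30 + 3·x = 120 + 3x.
Every vertex has degree 4, so 4V = 2E.
Euler: V − E + F = 2 ⇒ (2E)/4 − E + (30 + x) = 2.
Multiply by 8: 2·(2E) − 4·(2E) + 8·(30 + x) = 16, i.e. 240 + 8x − 2·(120 + 3x) = 16.
Collecting terms: 2x = 16, so x = 8.
Then 2E = 120 + 3·8 = 144, so E = 72, V = 2E/4 = 36, F = 30 + 8 = 38.

8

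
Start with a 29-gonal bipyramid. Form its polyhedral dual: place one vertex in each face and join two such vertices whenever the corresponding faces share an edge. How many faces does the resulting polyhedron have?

The base solid has V = 31, E = 87, F = 58.
The dual swaps V and F and preserves E: V′ = F = 58, E′ = E = 87, F′ = V = 31.

31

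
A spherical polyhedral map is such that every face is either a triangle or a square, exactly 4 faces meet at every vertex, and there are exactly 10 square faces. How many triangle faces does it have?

Let x be the number of triangles; then F = 10 + x.
Edge–face incidences: 2E = 4·10 + 3·x = 40 + 3x.
Every vertex has degree 4, so 4V = 2E.
Euler: V − E + F = 2 ⇒ (2E)/4 − E + (10 + x) = 2.
Multiply by 8: 2·(2E) − 4·(2E) + 8·(10 + x) = 16, i.e. 80 + 8x − 2·(40 + 3x) = 16.
Collecting terms: 2x = 16, so x = 8.
Then 2E = 40 + 3·8 = 64, so E = 32, V = 2E/4 = 16, F = 10 + 8 = 18.

8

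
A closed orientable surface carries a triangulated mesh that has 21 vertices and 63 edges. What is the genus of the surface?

1

Every face is a triangle and each edge borders two faces, so 3F = 2·63, giving F = 42.
χ = V − E + F = 21 − 63 + 42 = 0.
For a closed orientable surface χ = 2 − 2g, so g = (2 − (0))/2 = 1.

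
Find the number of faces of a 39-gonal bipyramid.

78

A bipyramid over an n-gon has 2n triangular faces and n + 2 vertices: V = 39 + 2 = 41, E = 3·39 = 117, F = 2·39 = 78.
Check: V − E + F = 41 − 117 + 78 = 2.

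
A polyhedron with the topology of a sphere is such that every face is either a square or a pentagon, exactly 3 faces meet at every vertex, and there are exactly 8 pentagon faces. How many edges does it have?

Let x be the number of squares; then F = 8 + x.
Edge–face incidences: 2E = 5·8 + 4·x = 40 + 4x.
Every vertex has degree 3, so 3V = 2E.
Euler: V − E + F = 2 ⇒ (2E)/3 − E + (8 + x) = 2.
Multiply by 6: 2·(2E) − 3·(2E) + 6·(8 + x) = 12, i.e. 48 + 6x − (40 + 4x) = 12.
Collecting terms: 2x + 8 = 12, so 2x = 4, so x = 2.
Then 2E = 40 + 4·2 = 48, so E = 24, V = 2E/3 = 16, F = 8 + 2 = 10.

24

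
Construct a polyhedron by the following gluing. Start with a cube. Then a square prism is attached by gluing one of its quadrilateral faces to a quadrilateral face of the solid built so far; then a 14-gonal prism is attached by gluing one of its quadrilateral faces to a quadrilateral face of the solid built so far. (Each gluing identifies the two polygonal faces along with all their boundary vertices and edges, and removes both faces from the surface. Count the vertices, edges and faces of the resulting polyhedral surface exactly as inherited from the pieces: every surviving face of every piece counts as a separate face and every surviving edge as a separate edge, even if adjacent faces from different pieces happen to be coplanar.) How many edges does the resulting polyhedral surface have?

58

A cube: V=8, E=12, F=6.
Attach a square prism (V=8, E=12, F=6) along a 4-gon: merge 4 vertices and 4 edges, delete both glued faces → V=12, E=20, F=10.
Attach a 14-gonal prism (V=28, E=42, F=16) along a 4-gon: merge 4 vertices and 4 edges, delete both glued faces → V=36, E=58, F=24.
Check: V − E + F = 36 − 58 + 24 = 2.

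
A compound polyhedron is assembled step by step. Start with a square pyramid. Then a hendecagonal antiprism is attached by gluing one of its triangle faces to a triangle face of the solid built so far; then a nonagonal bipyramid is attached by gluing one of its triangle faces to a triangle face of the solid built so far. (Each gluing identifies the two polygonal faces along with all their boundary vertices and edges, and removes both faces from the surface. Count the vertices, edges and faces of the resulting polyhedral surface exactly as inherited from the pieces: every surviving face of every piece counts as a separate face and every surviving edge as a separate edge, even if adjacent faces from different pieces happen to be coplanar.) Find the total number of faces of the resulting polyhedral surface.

43

A square pyramid: V=5, E=8, F=5.
Attach a hendecagonal antiprism (V=22, E=44, F=24) along a 3-gon: merge 3 vertices and 3 edges, delete both glued faces → V=24, E=49, F=27.
Attach a nonagonal bipyramid (V=11, E=27, F=18) along a 3-gon: merge 3 vertices and 3 edges, delete both glued faces → V=32, E=73, F=43.
Check: V − E + F = 32 − 73 + 43 = 2.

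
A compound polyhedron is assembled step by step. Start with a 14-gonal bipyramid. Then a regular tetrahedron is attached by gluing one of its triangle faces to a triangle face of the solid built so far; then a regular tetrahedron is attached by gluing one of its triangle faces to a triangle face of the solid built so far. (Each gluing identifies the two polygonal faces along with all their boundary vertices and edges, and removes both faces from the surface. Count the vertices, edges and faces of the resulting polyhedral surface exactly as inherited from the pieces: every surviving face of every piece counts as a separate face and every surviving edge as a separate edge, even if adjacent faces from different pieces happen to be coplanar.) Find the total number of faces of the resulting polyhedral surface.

A 14-gonal bipyramid: V=16, E=42, F=28.
Attach a regular tetrahedron (V=4, E=6, F=4) along a 3-gon: merge 3 vertices and 3 edges, delete both glued faces → V=17, E=45, F=30.
Attach a regular tetrahedron (V=4, E=6, F=4) along a 3-gon: merge 3 vertices and 3 edges, delete both glued faces → V=18, E=48, F=32.
Check: V − E + F = 18 − 48 + 32 = 2.

32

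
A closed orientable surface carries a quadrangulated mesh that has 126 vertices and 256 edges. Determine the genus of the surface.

2

Every face is a square and each edge borders two faces, so 4F = 2·256, giving F = 128.
χ = V − E + F = 126 − 256 + 128 = -2.
For a closed orientable surface χ = 2 − 2g, so g = (2 − (-2))/2 = 2.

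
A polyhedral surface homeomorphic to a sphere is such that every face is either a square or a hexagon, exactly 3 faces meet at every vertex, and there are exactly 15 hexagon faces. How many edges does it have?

57

Let x be the number of squares; then F = 15 + x.
Edge–face incidences: 2E = 6·15 + 4·x = 90 + 4x.
Every vertex has degree 3, so 3V = 2E.
Euler: V − E + F = 2 ⇒ (2E)/3 − E + (15 + x) = 2.
Multiply by 6: 2·(2E) − 3·(2E) + 6·(15 + x) = 12, i.e. 90 + 6x − (90 + 4x) = 12.
Collecting terms: 2x = 12, so x = 6.
Then 2E = 90 + 4·6 = 114, so E = 57, V = 2E/3 = 38, F = 15 + 6 = 21.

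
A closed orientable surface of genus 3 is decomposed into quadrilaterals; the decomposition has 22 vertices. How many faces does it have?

χ = 2 − 2·3 = -4, and every face is a square so 4F = 2E.
V − E + F = -4 with E = 4F/2 gives 22 − (4/2 − 1)·F = -4, so F = 26 and E = 52.

26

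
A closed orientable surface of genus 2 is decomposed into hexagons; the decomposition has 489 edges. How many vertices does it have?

324

χ = 2 − 2·2 = -2, and every face is a hexagon so 6F = 2E.
F = 2E/6 = 163. Then V = -2 + E − F = -2 + 489 − 163 = 324.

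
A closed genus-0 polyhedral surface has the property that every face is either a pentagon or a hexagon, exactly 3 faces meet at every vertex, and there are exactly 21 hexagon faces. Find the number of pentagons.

12

Let x be the number of pentagons; then F = 21 + x.
Edge–face incidences: 2E = 6·21 + 5·x = 126 + 5x.
Every vertex has degree 3, so 3V = 2E.
Euler: V − E + F = 2 ⇒ (2E)/3 − E + (21 + x) = 2.
Multiply by 6: 2·(2E) − 3·(2E) + 6·(21 + x) = 12, i.e. 126 + 6x − (126 + 5x) = 12.
Collecting terms: x = 12.
Then 2E = 126 + 5·12 = 186, so E = 93, V = 2E/3 = 62, F = 21 + 12 = 33.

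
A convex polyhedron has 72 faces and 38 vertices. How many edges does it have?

Here V − E + F = 2.
E = V + F − (2) = 38 + 72 − (2) = 108.

108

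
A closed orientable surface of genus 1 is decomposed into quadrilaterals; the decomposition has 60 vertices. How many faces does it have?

60

χ = 2 − 2·1 = 0, and every face is a square so 4F = 2E.
V − E + F = 0 with E = 4F/2 gives 60 − (4/2 − 1)·F = 0, so F = 60 and E = 120.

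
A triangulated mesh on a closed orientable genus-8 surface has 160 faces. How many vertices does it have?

66

χ = 2 − 2·8 = -14, and every face is a triangle so 3F = 2E.
E = 3·160/2 = 240. Then V = -14 + E − F = -14 + 240 − 160 = 66.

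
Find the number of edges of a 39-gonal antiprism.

156

An antiprism on an n-gon has two n-gon caps and 2n triangles: V = 2·39 = 78, E = 4·39 = 156, F = 2·39 + 2 = 80.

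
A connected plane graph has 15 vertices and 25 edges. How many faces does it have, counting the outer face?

Euler's formula for a connected plane graph: V − E + F = 2, so F = 2 − 15 + 25 = 12.

12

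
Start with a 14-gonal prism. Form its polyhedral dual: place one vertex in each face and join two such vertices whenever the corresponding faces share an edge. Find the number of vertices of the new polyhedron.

16

The base solid has V = 28, E = 42, F = 16.
The dual swaps V and F and preserves E: V′ = F = 16, E′ = E = 42, F′ = V = 28.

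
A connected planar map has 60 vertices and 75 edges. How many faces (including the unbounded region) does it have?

Euler's formula for a connected plane graph: V − E + F = 2, so F = 2 − 60 + 75 = 17.

17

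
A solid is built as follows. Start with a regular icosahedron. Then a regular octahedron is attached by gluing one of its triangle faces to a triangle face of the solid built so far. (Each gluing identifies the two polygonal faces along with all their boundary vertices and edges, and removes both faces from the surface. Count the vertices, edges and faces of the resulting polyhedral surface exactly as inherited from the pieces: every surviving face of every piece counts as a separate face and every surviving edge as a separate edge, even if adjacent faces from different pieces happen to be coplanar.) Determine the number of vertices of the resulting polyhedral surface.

15

A regular icosahedron: V=12, E=30, F=20.
Attach a regular octahedron (V=6, E=12, F=8) along a 3-gon: merge 3 vertices and 3 edges, delete both glued faces → V=15, E=39, F=26.
Check: V − E + F = 15 − 39 + 26 = 2.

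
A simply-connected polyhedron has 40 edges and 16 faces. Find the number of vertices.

26

Here V − E + F = 2.
V = 2 + E − F = 2 + 40 − 16 = 26.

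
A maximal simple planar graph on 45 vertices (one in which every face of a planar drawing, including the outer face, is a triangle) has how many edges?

In a plane triangulation 3F = 2E and V − E + F = 2, so E = 3V − 6 = 3·45 − 6 = 129.

129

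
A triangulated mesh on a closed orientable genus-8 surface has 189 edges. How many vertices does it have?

49

χ = 2 − 2·8 = -14, and every face is a triangle so 3F = 2E.
F = 2E/3 = 126. Then V = -14 + E − F = -14 + 189 − 126 = 49.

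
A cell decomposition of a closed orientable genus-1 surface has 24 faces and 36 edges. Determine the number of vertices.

12

For a closed orientable surface of genus 1, χ = 2 − 2·1 = 0.
V = 0 + E − F = 0 + 36 − 24 = 12.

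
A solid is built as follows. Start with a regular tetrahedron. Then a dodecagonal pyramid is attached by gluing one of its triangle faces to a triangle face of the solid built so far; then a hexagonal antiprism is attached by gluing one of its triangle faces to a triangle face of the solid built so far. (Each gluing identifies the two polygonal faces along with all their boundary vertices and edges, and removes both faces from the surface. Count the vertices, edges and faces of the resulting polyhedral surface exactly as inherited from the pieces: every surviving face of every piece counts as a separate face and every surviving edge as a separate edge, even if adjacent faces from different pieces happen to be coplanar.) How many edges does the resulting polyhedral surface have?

48

A regular tetrahedron: V=4, E=6, F=4.
Attach a dodecagonal pyramid (V=13, E=24, F=13) along a 3-gon: merge 3 vertices and 3 edges, delete both glued faces → V=14, E=27, F=15.
Attach a hexagonal antiprism (V=12, E=24, F=14) along a 3-gon: merge 3 vertices and 3 edges, delete both glued faces → V=23, E=48, F=27.
Check: V − E + F = 23 − 48 + 27 = 2.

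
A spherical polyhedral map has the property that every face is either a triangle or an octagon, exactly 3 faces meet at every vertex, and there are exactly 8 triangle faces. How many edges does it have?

Let x be the number of octagons; then F = 8 + x.
Edge–face incidences: 2E = 3·8 + 8·x = 24 + 8x.
Every vertex has degree 3, so 3V = 2E.
Euler: V − E + F = 2 ⇒ (2E)/3 − E + (8 + x) = 2.
Multiply by 6: 2·(2E) − 3·(2E) + 6·(8 + x) = 12, i.e. 48 + 6x − (24 + 8x) = 12.
Collecting terms: −2x + 24 = 12, so −2x = −12, so x = 6.
Then 2E = 24 + 8·6 = 72, so E = 36, V = 2E/3 = 24, F = 8 + 6 = 14.

36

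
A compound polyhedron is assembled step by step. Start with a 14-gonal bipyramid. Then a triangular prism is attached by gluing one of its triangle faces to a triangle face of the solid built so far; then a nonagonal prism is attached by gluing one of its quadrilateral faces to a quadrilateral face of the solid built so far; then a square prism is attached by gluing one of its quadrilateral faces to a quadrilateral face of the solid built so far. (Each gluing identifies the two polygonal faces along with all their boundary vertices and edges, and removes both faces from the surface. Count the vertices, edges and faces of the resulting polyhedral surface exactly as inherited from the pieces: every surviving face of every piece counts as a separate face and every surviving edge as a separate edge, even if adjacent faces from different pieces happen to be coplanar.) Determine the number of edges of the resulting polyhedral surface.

A 14-gonal bipyramid: V=16, E=42, F=28.
Attach a triangular prism (V=6, E=9, F=5) along a 3-gon: merge 3 vertices and 3 edges, delete both glued faces → V=19, E=48, F=31.
Attach a nonagonal prism (V=18, E=27, F=11) along a 4-gon: merge 4 vertices and 4 edges, delete both glued faces → V=33, E=71, F=40.
Attach a square prism (V=8, E=12, F=6) along a 4-gon: merge 4 vertices and 4 edges, delete both glued faces → V=37, E=79, F=44.
Check: V − E + F = 37 − 79 + 44 = 2.

79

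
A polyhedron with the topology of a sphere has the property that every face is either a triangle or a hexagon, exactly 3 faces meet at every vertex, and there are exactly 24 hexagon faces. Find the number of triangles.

Let x be the number of triangles; then F = 24 + x.
Edge–face incidences: 2E = 6·24 + 3·x = 144 + 3x.
Every vertex has degree 3, so 3V = 2E.
Euler: V − E + F = 2 ⇒ (2E)/3 − E + (24 + x) = 2.
Multiply by 6: 2·(2E) − 3·(2E) + 6·(24 + x) = 12, i.e. 144 + 6x − (144 + 3x) = 12.
Collecting terms: 3x = 12, so x = 4.
Then 2E = 144 + 3·4 = 156, so E = 78, V = 2E/3 = 52, F = 24 + 4 = 28.

4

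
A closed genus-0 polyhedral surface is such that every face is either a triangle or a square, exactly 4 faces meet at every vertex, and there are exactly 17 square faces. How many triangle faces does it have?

Let x be the number of triangles; then F = 17 + x.
Edge–face incidences: 2E = 4·17 + 3·x = 68 + 3x.
Every vertex has degree 4, so 4V = 2E.
Euler: V − E + F = 2 ⇒ (2E)/4 − E + (17 + x) = 2.
Multiply by 8: 2·(2E) − 4·(2E) + 8·(17 + x) = 16, i.e. 136 + 8x − 2·(68 + 3x) = 16.
Collecting terms: 2x = 16, so x = 8.
Then 2E = 68 + 3·8 = 92, so E = 46, V = 2E/4 = 23, F = 17 + 8 = 25.

8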